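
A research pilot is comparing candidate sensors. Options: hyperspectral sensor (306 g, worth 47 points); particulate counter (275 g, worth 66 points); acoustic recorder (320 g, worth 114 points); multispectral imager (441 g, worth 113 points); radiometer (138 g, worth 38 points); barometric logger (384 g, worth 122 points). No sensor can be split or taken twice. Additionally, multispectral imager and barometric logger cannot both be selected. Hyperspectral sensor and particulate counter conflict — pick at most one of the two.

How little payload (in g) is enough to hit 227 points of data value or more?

Need the lightest bundle worth ≥ 227.
acoustic recorder + barometric logger reaches 236 using 704 g.
Below 704 g the best achievable stays under 227.

704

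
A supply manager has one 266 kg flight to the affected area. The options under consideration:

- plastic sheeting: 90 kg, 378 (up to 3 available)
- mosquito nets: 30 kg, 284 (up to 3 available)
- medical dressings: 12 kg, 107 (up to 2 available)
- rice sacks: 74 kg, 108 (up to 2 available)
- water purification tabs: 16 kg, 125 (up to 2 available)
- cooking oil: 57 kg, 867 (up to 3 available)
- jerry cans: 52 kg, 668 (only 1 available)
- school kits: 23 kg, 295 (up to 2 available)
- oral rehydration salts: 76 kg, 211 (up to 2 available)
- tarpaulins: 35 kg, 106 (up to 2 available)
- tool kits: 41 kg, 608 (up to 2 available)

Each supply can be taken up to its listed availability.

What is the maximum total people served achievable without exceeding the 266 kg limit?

The ratio ordering already packs tightly: medical dressings + 3×cooking oil + 2×tool kits, 265 kg, 3924.
No other feasible combination exceeds 3924.

3924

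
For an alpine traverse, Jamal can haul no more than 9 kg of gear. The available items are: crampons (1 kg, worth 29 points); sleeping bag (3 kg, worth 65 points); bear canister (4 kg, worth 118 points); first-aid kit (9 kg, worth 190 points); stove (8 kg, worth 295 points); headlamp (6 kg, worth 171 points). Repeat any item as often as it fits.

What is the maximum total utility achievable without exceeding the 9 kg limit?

Best packing: crampons + stove — 9 kg, 324 total.

324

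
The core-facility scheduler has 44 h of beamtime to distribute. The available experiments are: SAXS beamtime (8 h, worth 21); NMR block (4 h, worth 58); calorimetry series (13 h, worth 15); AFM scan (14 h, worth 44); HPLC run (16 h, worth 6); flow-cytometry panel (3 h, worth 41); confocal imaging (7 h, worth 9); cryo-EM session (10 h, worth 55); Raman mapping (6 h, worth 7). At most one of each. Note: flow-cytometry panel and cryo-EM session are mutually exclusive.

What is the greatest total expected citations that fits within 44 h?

Best packing: SAXS beamtime + NMR block + AFM scan + confocal imaging + cryo-EM session — 43 h, 187 total.
Nothing else feasible within 44 h beats 187.

187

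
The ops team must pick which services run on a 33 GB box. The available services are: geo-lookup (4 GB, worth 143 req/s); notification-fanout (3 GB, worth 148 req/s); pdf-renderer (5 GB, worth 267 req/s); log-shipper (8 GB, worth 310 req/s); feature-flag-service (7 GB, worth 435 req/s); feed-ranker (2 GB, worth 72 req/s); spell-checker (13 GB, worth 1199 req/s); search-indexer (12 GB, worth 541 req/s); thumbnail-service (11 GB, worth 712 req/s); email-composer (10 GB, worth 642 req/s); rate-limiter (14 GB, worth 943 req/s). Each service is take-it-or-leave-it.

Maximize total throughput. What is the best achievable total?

The ratio heuristic lands on pdf-renderer + spell-checker + rate-limiter (2409) but leaves 1 GB idle.
Reworking the packing: notification-fanout + feature-flag-service + spell-checker + email-composer uses 33 GB and improves the total to 2424.
The closest alternative, feature-flag-service + feed-ranker + spell-checker + thumbnail-service, reaches only 2418.

2424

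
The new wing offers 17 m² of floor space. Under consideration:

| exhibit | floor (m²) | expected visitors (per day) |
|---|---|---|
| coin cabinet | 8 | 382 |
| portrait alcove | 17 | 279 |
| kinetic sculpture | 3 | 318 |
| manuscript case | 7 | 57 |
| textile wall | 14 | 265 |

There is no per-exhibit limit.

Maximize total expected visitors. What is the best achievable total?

1590

5×kinetic sculpture uses 15 of the 17 m² and totals 1590.
The spare 2 m² is too small for any remaining exhibit, and no exchange beats 1590.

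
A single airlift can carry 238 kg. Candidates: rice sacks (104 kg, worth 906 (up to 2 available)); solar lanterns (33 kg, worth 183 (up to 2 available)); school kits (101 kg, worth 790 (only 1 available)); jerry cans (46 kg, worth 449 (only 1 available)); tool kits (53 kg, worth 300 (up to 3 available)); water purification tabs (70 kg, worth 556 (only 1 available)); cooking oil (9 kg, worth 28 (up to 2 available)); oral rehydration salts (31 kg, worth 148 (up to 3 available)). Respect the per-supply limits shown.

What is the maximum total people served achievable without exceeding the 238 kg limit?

1967

Density check — jerry cans 9.76, rice sacks 8.71, water purification tabs 7.94 are the best per kg.
Rice sacks + jerry cans + water purification tabs + 2×cooking oil uses 238 of the 238 kg and totals 1967.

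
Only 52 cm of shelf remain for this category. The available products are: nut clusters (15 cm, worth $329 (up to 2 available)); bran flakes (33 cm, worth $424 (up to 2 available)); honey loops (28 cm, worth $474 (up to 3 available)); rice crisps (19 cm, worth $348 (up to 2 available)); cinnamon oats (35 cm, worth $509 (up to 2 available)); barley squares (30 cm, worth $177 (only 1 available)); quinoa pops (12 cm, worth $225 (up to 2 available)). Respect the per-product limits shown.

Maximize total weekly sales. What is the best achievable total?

1006

The ratio heuristic lands on 2×nut clusters + quinoa pops (883) but leaves 10 cm idle.
Dropping quinoa pops frees 12 cm; slotting in rice crisps (19 cm) lifts the total to 1006 at 49 cm.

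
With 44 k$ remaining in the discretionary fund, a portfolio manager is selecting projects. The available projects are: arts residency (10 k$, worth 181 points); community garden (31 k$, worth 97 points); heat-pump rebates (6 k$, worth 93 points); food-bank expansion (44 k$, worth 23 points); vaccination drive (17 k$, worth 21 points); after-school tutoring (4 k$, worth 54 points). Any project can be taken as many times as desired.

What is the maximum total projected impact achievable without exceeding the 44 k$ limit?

Taking 4×arts residency + after-school tutoring: 44 k$ used, 778 in projected impact.
No other feasible combination exceeds 778.

778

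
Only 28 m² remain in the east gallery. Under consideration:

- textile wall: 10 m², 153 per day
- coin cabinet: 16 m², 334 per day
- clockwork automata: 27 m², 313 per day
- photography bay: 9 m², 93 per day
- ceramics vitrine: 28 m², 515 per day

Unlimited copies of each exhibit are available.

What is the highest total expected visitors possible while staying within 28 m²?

By expected visitors per m²: coin cabinet 20.88, ceramics vitrine 18.39, textile wall 15.30 lead.
A density-first pass picks textile wall + coin cabinet — 487 at 26 m².
Dropping textile wall and coin cabinet frees 26 m²; slotting in ceramics vitrine (28 m²) lifts the total to 515 at 28 m².

515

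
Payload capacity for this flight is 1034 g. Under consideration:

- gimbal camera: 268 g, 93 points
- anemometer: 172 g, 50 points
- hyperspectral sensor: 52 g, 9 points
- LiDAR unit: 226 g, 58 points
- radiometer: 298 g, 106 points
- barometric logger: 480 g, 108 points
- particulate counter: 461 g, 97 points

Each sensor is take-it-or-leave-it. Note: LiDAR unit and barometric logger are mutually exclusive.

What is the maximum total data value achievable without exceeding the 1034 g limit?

Density check — radiometer 0.36, gimbal camera 0.35, anemometer 0.29 are the best per g.
Taking gimbal camera + anemometer + hyperspectral sensor + LiDAR unit + radiometer: 1016 g used, 316 in data value.
Next best is gimbal camera + anemometer + LiDAR unit + radiometer at 307 (964 g) — short by 9.

316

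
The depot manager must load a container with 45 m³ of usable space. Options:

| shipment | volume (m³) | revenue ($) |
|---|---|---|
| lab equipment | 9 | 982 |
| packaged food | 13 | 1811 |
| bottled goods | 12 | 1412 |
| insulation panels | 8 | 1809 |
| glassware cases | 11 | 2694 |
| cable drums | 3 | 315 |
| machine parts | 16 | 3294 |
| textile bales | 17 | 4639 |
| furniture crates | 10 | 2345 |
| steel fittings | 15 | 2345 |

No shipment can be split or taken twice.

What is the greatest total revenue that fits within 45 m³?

Greedy by ratio would take glassware cases + cable drums + textile bales + furniture crates: 41 m³ used, total 9993.
The 13 m³ tied up in cable drums and furniture crates is better spent on machine parts — total rises to 10627 (44 m³).

10627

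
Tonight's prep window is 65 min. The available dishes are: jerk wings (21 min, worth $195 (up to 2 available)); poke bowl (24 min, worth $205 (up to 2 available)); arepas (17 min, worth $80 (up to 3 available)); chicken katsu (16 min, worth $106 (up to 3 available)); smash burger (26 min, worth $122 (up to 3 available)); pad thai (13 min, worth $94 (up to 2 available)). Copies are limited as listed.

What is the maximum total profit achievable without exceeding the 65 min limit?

516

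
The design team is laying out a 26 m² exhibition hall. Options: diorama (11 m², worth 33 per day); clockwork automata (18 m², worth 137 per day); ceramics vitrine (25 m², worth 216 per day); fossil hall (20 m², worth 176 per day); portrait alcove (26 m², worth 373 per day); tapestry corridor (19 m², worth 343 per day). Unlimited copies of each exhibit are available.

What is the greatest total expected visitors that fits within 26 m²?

373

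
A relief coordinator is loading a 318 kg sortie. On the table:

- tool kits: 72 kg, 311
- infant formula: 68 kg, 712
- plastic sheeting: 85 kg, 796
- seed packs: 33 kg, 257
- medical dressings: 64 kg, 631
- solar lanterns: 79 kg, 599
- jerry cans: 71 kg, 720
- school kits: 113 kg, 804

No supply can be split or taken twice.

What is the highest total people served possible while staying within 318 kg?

2919

Filling by ratio: infant formula + plastic sheeting + medical dressings + jerry cans for 2859, with 30 kg left unused.
Dropping plastic sheeting frees 85 kg; slotting in seed packs + solar lanterns (112 kg) lifts the total to 2919 at 315 kg.
Every other selection either busts 318 kg or fails to beat 2919.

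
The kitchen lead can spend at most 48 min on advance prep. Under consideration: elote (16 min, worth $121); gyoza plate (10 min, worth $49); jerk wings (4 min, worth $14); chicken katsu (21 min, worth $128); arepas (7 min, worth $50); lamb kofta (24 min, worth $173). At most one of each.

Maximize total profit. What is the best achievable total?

The ratio ordering already packs tightly: elote + arepas + lamb kofta, 47 min, 344.

344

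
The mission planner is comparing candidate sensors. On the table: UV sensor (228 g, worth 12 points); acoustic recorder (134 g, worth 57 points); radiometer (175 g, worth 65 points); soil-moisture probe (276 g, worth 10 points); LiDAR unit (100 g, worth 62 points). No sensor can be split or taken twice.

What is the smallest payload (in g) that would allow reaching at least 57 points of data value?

100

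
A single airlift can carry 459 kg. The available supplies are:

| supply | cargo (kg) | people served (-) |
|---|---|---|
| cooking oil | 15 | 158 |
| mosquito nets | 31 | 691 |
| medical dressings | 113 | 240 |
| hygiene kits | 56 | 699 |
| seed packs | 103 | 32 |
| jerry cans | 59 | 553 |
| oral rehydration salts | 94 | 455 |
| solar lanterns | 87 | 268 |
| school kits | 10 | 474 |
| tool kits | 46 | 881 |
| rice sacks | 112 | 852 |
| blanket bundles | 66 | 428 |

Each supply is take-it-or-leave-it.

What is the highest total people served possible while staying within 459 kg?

By people served per kg: school kits 47.40, mosquito nets 22.29, tool kits 19.15, hygiene kits 12.48 lead.
Filling by ratio: cooking oil + mosquito nets + hygiene kits + jerry cans + school kits + tool kits + rice sacks + blanket bundles for 4736, with 64 kg left unused.
Replace blanket bundles with oral rehydration salts: the trade gains 27 net, giving 4763 at 423 kg.

4763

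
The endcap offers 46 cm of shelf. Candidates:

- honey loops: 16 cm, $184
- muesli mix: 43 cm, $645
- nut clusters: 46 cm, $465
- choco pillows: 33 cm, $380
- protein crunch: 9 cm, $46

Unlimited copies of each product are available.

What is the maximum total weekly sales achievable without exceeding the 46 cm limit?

Taking muesli mix: 43 cm used, 645 in weekly sales.
Nothing else within 46 cm beats 645.

645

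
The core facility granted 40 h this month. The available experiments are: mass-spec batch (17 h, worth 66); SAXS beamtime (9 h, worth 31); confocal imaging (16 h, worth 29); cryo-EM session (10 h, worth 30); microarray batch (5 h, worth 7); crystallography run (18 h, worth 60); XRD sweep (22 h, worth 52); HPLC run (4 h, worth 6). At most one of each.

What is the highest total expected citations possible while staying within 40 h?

By expected citations per h: mass-spec batch 3.88, SAXS beamtime 3.44, crystallography run 3.33, cryo-EM session 3.00 lead.
Mass-spec batch + microarray batch + crystallography run uses 40 of the 40 h and totals 133.
Mass-spec batch + SAXS beamtime + cryo-EM session + HPLC run matches that 133 at 40 h; no feasible combination exceeds it.

133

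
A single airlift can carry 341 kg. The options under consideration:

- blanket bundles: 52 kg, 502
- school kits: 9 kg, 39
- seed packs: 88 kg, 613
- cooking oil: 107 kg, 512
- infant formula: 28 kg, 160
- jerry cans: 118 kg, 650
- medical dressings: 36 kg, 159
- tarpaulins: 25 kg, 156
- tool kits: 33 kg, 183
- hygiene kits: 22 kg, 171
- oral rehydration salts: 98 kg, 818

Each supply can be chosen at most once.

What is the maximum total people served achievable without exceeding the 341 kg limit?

2486

By people served per kg: blanket bundles 9.65, oral rehydration salts 8.35, hygiene kits 7.77, seed packs 6.97 lead.
Taking the top-ratio supplies first gives blanket bundles + school kits + seed packs + infant formula + tarpaulins + hygiene kits + oral rehydration salts for 2459 (322 kg).
Replace tarpaulins with tool kits: the trade gains 27 net, giving 2486 at 330 kg.
Nothing else within 341 kg beats 2486.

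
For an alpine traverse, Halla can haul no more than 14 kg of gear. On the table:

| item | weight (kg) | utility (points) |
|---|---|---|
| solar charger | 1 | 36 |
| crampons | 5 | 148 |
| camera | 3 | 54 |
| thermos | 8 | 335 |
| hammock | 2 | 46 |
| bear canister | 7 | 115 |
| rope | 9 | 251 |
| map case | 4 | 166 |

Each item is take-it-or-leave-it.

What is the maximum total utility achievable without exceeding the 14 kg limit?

547

A density-first pass picks solar charger + thermos + map case — 537 at 13 kg.
The 1 kg tied up in solar charger is better spent on hammock — total rises to 547 (14 kg).
The closest alternative, solar charger + thermos + map case, reaches only 537.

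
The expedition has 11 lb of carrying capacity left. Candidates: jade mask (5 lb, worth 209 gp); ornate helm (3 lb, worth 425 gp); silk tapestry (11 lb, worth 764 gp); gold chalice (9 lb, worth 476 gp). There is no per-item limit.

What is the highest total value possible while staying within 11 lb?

Density check — ornate helm 141.67, silk tapestry 69.45, gold chalice 52.89 are the best per lb.
3×ornate helm uses 9 of the 11 lb and totals 1275.
Every other selection either busts 11 lb or fails to beat 1275.

1275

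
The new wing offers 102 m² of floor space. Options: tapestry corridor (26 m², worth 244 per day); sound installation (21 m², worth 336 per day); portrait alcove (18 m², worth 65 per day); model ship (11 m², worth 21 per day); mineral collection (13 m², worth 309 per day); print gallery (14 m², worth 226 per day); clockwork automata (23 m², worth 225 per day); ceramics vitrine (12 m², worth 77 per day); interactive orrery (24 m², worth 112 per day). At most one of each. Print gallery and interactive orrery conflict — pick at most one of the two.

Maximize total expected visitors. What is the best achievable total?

1340

Density check — mineral collection 23.77, print gallery 16.14, sound installation 16.00 are the best per m².
The ratio ordering already packs tightly: tapestry corridor + sound installation + mineral collection + print gallery + clockwork automata, 97 m², 1340.
Next best is sound installation + portrait alcove + mineral collection + print gallery + clockwork automata + ceramics vitrine at 1238 (101 m²) — short by 102.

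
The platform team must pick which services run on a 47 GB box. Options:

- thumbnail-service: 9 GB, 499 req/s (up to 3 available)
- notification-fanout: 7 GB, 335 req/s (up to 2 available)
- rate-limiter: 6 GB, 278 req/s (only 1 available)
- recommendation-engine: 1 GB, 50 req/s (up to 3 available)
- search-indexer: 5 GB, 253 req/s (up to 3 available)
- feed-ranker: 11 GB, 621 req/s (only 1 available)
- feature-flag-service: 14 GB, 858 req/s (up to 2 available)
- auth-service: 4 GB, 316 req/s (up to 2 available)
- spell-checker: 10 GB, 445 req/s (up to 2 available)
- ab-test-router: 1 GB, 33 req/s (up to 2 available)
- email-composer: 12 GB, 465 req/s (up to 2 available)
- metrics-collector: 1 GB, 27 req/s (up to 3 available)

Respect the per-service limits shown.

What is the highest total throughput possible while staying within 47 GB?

Taking feed-ranker + 2×feature-flag-service + 2×auth-service: 47 GB used, 2969 in throughput.
That's the maximum — no swap from here does better than 2969.

2969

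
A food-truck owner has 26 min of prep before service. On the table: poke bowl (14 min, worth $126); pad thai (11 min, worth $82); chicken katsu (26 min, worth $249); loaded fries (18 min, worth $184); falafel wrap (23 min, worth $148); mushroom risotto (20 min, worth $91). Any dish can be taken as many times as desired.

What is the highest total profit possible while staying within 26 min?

249

Taking the top-ratio dishes first gives loaded fries for 184 (18 min).
Dropping loaded fries frees 18 min; slotting in chicken katsu (26 min) lifts the total to 249 at 26 min.
No other feasible combination exceeds 249.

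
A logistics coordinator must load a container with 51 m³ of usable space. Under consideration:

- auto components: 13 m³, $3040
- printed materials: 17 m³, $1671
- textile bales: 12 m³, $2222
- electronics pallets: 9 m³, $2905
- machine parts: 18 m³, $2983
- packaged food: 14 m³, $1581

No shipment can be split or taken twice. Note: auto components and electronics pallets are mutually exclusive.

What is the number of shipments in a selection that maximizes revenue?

3

Best achievable revenue is 8245.
One optimal bundle: auto components + textile bales + machine parts (43 m³).
Every optimal selection uses 3 shipments.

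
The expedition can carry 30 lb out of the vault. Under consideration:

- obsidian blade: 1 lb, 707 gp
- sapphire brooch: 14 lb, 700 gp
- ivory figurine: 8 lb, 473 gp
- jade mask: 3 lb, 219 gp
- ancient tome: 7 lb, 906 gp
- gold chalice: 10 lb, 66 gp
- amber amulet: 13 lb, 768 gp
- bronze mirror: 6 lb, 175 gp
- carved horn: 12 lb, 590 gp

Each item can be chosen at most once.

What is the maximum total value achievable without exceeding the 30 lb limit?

2854

By value per lb: obsidian blade 707.00, ancient tome 129.43, jade mask 73.00, ivory figurine 59.12 lead.
The ratio heuristic lands on obsidian blade + ivory figurine + jade mask + ancient tome + bronze mirror (2480) but leaves 5 lb idle.
Replace jade mask and bronze mirror with amber amulet: the trade gains 374 net, giving 2854 at 29 lb.
Every other selection either busts 30 lb or fails to beat 2854.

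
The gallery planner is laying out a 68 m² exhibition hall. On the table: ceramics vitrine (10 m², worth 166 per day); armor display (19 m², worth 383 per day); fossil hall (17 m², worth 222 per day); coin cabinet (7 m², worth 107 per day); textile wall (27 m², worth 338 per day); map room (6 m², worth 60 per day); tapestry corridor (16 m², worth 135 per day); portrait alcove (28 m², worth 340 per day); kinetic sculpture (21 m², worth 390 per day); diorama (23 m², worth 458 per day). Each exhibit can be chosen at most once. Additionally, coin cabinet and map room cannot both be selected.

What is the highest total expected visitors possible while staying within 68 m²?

Armor display + kinetic sculpture + diorama uses 63 of the 68 m² and totals 1231.
Every other selection either busts 68 m² or breaks a pairing rule or fails to beat 1231.

1231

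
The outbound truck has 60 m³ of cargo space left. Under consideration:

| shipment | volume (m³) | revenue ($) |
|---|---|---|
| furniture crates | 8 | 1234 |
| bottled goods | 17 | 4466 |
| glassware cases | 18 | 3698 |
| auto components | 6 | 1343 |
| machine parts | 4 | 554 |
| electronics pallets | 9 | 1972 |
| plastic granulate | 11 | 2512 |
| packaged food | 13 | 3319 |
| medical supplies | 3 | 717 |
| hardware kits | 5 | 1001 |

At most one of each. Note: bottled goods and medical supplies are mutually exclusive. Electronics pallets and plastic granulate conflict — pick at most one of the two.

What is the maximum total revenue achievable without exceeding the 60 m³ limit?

Bottled goods + glassware cases + plastic granulate + packaged food uses 59 of the 60 m³ and totals 13995.
No other feasible combination exceeds 13995.

13995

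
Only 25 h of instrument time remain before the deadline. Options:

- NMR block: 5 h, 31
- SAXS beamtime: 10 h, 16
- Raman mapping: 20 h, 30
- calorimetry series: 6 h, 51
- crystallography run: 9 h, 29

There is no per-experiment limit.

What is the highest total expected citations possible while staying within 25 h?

204

By expected citations per h: calorimetry series 8.50, NMR block 6.20, crystallography run 3.22, SAXS beamtime 1.60 lead.
Taking 4×calorimetry series: 24 h used, 204 in expected citations.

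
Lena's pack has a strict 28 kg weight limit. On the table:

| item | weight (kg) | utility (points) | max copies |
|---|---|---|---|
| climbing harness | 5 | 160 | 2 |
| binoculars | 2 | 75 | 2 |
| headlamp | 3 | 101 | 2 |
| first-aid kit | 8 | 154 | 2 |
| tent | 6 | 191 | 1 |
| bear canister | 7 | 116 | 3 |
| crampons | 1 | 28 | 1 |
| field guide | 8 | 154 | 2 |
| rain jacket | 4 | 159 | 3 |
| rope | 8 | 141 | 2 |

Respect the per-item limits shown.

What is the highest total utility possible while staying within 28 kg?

1020

A density-first pass picks climbing harness + 2×binoculars + 2×headlamp + crampons + 3×rain jacket — 1017 at 28 kg.
The 6 kg tied up in climbing harness and crampons is better spent on tent — total rises to 1020 (28 kg).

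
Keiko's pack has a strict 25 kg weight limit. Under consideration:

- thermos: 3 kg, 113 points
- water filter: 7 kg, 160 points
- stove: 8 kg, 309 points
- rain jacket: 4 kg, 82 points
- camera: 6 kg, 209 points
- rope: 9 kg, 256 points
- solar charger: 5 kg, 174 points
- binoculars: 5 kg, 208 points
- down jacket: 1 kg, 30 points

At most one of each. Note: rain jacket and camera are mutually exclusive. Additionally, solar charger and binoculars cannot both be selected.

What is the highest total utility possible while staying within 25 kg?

Greedy by ratio would take thermos + stove + camera + binoculars + down jacket: 23 kg used, total 869.
The 7 kg tied up in camera and down jacket is better spent on rope — total rises to 886 (25 kg).
That's the maximum — no feasible swap from here does better than 886.

886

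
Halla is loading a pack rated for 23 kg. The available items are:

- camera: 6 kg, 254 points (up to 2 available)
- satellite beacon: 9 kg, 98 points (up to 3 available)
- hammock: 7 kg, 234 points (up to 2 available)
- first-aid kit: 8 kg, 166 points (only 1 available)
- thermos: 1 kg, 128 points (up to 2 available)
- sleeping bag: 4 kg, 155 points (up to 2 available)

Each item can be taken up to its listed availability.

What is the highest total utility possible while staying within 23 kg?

By utility per kg: thermos 128.00, camera 42.33, sleeping bag 38.75 lead.
2×camera + 2×thermos + 2×sleeping bag uses 22 of the 23 kg and totals 1074.

1074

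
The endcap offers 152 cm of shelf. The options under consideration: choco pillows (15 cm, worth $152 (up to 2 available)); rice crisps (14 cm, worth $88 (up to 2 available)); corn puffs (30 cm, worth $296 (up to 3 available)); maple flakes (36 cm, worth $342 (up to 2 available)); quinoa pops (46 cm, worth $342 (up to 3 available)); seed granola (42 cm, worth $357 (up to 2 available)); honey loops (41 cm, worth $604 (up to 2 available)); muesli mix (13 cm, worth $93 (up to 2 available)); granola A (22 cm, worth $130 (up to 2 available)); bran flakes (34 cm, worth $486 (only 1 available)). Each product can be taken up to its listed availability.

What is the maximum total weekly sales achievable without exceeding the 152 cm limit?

2036

By weekly sales per cm: honey loops 14.73, bran flakes 14.29, choco pillows 10.13, corn puffs 9.87 lead.
A density-first pass picks 2×choco pillows + 2×honey loops + bran flakes — 1998 at 146 cm.
Dropping 2×choco pillows frees 30 cm; slotting in maple flakes (36 cm) lifts the total to 2036 at 152 cm.
Every other selection either busts 152 cm or exceeds an availability limit or fails to beat 2036.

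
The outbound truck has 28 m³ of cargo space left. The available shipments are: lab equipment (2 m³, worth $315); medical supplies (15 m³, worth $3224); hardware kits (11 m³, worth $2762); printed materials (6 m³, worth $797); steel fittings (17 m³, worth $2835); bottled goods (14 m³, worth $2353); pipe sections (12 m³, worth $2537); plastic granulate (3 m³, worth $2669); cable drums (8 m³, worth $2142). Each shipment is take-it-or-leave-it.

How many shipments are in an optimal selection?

Optimal total is 8370.
One optimal bundle: hardware kits + printed materials + plastic granulate + cable drums (28 m³).
Any selection reaching 8370 contains exactly 4 shipments.

4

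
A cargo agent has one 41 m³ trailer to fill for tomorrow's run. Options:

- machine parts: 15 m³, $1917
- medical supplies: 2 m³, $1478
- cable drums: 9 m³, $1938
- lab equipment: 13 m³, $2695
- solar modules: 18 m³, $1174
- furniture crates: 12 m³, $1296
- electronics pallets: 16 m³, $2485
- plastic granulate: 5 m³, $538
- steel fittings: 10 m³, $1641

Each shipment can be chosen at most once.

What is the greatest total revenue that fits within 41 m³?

Taking the top-ratio shipments first gives medical supplies + cable drums + lab equipment + plastic granulate + steel fittings for 8290 (39 m³).
Dropping plastic granulate and steel fittings frees 15 m³; slotting in electronics pallets (16 m³) lifts the total to 8596 at 40 m³.

8596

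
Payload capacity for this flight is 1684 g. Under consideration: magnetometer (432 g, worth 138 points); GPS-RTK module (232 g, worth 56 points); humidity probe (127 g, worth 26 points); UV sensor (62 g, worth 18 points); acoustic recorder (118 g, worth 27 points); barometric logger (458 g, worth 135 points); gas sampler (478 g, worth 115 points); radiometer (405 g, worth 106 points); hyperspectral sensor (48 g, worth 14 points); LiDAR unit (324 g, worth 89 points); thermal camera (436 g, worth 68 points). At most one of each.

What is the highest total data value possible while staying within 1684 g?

486

The ratio heuristic lands on magnetometer + GPS-RTK module + UV sensor + acoustic recorder + barometric logger + hyperspectral sensor + LiDAR unit (477) but leaves 10 g idle.
The 398 g tied up in GPS-RTK module and acoustic recorder and hyperspectral sensor is better spent on radiometer — total rises to 486 (1681 g).
Nothing else within 1684 g beats 486.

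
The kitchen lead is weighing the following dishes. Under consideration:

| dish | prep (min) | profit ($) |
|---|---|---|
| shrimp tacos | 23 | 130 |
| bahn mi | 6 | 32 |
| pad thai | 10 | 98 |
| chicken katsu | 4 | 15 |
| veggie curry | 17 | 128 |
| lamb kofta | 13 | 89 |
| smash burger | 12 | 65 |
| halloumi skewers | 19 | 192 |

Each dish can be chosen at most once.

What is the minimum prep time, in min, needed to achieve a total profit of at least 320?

Minimise min subject to total profit ≥ 320.
bahn mi + pad thai + halloumi skewers: 322 profit at 35 min.
Below 35 min the best achievable stays under 320.

35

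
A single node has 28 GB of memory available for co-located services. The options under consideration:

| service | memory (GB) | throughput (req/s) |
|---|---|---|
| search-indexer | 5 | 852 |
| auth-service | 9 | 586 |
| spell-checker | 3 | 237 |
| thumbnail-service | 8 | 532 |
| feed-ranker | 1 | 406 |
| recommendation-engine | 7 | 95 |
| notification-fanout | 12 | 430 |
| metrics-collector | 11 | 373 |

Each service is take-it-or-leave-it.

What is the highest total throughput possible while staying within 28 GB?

The ratio ordering already packs tightly: search-indexer + auth-service + spell-checker + thumbnail-service + feed-ranker, 26 GB, 2613.

2613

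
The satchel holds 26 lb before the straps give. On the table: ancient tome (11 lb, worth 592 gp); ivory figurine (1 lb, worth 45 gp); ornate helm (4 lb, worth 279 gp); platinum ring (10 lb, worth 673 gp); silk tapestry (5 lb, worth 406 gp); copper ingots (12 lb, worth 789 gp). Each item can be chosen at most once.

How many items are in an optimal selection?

3

The maximum value within 26 lb is 1741.
For example ornate helm + platinum ring + copper ingots achieves it, using 26 lb.
All optima have 3 items.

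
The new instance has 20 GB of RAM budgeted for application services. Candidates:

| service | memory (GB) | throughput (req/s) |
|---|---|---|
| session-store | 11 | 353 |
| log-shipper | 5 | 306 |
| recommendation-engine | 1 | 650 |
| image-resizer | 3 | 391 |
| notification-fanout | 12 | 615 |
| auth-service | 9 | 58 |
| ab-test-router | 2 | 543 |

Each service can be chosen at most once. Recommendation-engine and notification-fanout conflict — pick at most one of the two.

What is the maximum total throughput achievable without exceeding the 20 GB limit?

Ranking by ratio (throughput/GB): recommendation-engine 650.00, ab-test-router 271.50, image-resizer 130.33, log-shipper 61.20.
Log-shipper + recommendation-engine + image-resizer + auth-service + ab-test-router uses 20 of the 20 GB and totals 1948.

1948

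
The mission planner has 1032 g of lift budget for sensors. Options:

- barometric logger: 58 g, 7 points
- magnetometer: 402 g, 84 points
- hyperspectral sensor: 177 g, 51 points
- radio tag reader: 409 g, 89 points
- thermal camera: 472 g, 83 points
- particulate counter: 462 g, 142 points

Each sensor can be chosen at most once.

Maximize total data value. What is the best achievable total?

238

Ranking by ratio (data value/g): particulate counter 0.31, hyperspectral sensor 0.29, radio tag reader 0.22, magnetometer 0.21.
Greedy by ratio would take barometric logger + hyperspectral sensor + particulate counter: 697 g used, total 200.
Dropping hyperspectral sensor frees 177 g; slotting in radio tag reader (409 g) lifts the total to 238 at 929 g.
Next best is barometric logger + magnetometer + particulate counter at 233 (922 g) — short by 5.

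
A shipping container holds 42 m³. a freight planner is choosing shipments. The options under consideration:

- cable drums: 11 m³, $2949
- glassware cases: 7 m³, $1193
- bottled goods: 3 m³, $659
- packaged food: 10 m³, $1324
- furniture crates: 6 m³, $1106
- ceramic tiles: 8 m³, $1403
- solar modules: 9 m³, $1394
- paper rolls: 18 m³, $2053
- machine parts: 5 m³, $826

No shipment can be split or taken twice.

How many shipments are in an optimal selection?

6

The maximum revenue within 42 m³ is 8337.
For example cable drums + bottled goods + furniture crates + ceramic tiles + solar modules + machine parts achieves it, using 42 m³.
All optima have 6 shipments.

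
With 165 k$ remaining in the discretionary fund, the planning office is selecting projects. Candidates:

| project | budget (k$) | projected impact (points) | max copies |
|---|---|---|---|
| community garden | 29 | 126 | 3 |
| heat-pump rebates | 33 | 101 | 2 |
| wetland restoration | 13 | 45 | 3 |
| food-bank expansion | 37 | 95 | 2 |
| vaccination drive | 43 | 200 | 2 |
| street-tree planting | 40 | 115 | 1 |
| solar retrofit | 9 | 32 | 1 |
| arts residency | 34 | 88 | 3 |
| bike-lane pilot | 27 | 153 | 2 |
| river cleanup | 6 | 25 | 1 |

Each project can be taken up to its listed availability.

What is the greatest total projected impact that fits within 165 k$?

Filling by ratio: 2×vaccination drive + solar retrofit + 2×bike-lane pilot + river cleanup for 763, with 10 k$ left unused.
The 49 k$ tied up in vaccination drive and river cleanup is better spent on 2×community garden — total rises to 790 (164 k$).
No other feasible combination exceeds 790.

790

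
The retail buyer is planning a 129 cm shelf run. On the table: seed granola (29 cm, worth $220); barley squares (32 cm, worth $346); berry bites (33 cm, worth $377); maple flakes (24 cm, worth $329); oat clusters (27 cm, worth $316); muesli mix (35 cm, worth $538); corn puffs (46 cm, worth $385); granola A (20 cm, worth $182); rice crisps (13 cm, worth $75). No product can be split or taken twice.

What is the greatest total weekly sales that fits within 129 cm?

1590

Filling by ratio: berry bites + maple flakes + oat clusters + muesli mix for 1560, with 10 cm left unused.
Replace oat clusters with barley squares: the trade gains 30 net, giving 1590 at 124 cm.
Every other selection either busts 129 cm or fails to beat 1590.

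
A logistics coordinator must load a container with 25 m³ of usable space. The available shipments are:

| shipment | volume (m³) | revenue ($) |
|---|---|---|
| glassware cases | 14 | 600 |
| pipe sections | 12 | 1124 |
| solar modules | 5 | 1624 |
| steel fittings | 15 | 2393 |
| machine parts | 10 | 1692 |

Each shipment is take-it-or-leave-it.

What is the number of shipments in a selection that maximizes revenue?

2

Best achievable revenue is 4085.
One optimal bundle: steel fittings + machine parts (25 m³).
Any selection reaching 4085 contains exactly 2 shipments.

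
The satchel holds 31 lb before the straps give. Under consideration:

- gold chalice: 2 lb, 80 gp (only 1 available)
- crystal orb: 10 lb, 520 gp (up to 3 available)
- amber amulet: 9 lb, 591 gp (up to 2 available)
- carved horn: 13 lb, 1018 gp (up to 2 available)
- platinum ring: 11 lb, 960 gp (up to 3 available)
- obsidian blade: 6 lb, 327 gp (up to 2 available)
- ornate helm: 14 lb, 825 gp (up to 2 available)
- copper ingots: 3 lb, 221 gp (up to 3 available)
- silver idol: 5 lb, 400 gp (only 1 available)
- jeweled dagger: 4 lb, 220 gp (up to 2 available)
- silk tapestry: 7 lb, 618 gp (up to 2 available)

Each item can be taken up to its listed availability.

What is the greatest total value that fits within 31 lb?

2638

Density check — silk tapestry 88.29, platinum ring 87.27, silver idol 80.00 are the best per lb.
Filling by ratio: platinum ring + silver idol + 2×silk tapestry for 2596, with 1 lb left unused.
Replace silver idol with 2×copper ingots: the trade gains 42 net, giving 2638 at 31 lb.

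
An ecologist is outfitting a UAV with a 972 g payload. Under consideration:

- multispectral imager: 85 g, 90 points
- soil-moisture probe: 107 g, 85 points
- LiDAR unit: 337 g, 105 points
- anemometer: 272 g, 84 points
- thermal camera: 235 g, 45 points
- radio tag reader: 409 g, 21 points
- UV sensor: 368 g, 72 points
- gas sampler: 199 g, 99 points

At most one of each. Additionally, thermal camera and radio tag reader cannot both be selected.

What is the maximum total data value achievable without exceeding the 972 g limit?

Ranking by ratio (data value/g): multispectral imager 1.06, soil-moisture probe 0.79, gas sampler 0.50, LiDAR unit 0.31.
Best packing: multispectral imager + soil-moisture probe + LiDAR unit + thermal camera + gas sampler — 963 g, 424 total.

424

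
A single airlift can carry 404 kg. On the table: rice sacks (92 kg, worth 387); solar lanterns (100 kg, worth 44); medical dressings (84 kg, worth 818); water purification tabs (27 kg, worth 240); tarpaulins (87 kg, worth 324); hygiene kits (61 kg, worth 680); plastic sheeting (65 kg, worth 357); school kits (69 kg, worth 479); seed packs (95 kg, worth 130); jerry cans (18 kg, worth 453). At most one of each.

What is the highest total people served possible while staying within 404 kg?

The ratio heuristic lands on medical dressings + water purification tabs + hygiene kits + plastic sheeting + school kits + jerry cans (3027) but leaves 80 kg idle.
Replace water purification tabs with rice sacks: the trade gains 147 net, giving 3174 at 389 kg.
No other feasible combination exceeds 3174.

3174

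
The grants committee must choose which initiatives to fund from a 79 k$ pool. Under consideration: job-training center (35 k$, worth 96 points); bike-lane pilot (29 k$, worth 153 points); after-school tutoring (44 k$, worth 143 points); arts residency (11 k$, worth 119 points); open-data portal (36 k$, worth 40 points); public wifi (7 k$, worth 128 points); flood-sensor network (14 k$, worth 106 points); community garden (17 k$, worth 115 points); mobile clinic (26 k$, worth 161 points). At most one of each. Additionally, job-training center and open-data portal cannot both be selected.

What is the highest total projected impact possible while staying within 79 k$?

629

Arts residency + public wifi + flood-sensor network + community garden + mobile clinic uses 75 of the 79 k$ and totals 629.
No other feasible combination exceeds 629.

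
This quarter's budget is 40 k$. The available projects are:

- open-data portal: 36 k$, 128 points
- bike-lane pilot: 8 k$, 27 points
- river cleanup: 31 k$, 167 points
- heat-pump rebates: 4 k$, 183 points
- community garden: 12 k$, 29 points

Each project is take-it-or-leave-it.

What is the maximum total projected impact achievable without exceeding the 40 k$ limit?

Density check — heat-pump rebates 45.75, river cleanup 5.39, open-data portal 3.56 are the best per k$.
Best packing: river cleanup + heat-pump rebates — 35 k$, 350 total.
Nothing else within 40 k$ beats 350.

350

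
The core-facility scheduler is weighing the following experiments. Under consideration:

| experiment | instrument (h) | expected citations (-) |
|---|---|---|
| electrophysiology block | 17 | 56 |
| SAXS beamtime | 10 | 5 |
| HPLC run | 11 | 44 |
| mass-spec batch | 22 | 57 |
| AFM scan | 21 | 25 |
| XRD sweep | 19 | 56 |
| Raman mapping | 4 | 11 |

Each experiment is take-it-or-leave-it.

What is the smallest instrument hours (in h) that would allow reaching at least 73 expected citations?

28

Look for the lowest-instrument combination reaching 73.
Taking electrophysiology block + HPLC run gives 100 (≥ 73) for 28 h.
No combination under 28 h hits 73.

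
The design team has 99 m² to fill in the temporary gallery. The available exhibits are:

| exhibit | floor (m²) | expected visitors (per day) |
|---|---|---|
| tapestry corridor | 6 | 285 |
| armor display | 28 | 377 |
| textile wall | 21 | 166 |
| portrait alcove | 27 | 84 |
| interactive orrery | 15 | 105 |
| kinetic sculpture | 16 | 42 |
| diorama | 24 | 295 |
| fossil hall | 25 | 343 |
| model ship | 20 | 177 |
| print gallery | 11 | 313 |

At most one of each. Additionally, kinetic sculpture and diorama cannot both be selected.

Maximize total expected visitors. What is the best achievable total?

1613

The ratio ordering already packs tightly: tapestry corridor + armor display + diorama + fossil hall + print gallery, 94 m², 1613.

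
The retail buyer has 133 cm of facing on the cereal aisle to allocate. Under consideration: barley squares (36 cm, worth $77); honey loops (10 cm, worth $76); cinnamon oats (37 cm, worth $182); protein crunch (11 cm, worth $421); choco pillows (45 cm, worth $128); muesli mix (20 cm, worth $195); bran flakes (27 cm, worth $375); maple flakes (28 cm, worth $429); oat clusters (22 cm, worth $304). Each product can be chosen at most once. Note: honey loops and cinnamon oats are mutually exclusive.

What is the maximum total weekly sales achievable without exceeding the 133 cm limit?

1800

Density check — protein crunch 38.27, maple flakes 15.32, bran flakes 13.89, oat clusters 13.82 are the best per cm.
The ratio ordering already packs tightly: honey loops + protein crunch + muesli mix + bran flakes + maple flakes + oat clusters, 118 cm, 1800.
The spare 15 cm is too small for any remaining product, and no feasible exchange beats 1800.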